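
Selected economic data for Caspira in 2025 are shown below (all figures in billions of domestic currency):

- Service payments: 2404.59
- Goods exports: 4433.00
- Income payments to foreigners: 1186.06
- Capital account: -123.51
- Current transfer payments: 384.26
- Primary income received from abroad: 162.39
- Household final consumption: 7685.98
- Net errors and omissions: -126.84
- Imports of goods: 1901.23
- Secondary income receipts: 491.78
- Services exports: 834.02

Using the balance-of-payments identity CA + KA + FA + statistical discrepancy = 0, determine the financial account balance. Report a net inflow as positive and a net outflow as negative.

205.30

Goods balance = 4433.00 - 1901.23 = 2531.77
Services balance = 834.02 - 2404.59 = -1570.57
Trade balance (goods + services) = 2531.77 + (-1570.57) = 961.20
Net primary income = 162.39 - 1186.06 = -1023.67
Net secondary income = 491.78 - 384.26 = 107.52
Current account = 961.20 + (-1023.67) + 107.52 = 45.05
Financial account = -(45.05 + (-123.51) + (-126.84)) = 205.30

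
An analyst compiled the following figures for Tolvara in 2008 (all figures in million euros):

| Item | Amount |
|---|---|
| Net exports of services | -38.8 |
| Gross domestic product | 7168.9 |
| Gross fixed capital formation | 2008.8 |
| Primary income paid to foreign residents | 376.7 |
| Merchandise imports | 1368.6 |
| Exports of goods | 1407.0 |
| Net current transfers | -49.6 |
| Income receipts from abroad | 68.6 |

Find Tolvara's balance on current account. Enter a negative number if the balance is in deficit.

-358.1

Goods balance = 1407.0 - 1368.6 = 38.4
Services balance = -38.8
Trade balance (goods + services) = 38.4 + (-38.8) = -0.4
Net primary income = 68.6 - 376.7 = -308.1
Net secondary income = -49.6
Current account = -0.4 + (-308.1) + (-49.6) = -358.1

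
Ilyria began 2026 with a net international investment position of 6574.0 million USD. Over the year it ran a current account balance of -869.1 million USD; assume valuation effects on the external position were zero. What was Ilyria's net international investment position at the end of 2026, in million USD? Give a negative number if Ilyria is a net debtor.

5704.9

With no valuation effects, change in NIIP = current account = -869.1
End-of-year NIIP = 6574.0 + (-869.1) = 5704.9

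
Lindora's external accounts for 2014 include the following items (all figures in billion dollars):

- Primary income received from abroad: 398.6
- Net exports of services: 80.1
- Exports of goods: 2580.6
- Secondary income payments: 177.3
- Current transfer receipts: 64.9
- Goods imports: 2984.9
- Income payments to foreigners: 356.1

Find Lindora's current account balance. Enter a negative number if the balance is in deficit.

Goods balance = 2580.6 - 2984.9 = -404.3
Services balance = 80.1
Trade balance (goods + services) = -404.3 + 80.1 = -324.2
Net primary income = 398.6 - 356.1 = 42.5
Net secondary income = 64.9 - 177.3 = -112.4
Current account = -324.2 + 42.5 + (-112.4) = -394.1

-394.1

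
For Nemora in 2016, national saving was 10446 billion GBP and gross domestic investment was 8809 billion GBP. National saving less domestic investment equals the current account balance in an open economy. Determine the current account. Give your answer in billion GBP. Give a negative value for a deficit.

CA = S - I = 10446 - 8809 = 1637

1637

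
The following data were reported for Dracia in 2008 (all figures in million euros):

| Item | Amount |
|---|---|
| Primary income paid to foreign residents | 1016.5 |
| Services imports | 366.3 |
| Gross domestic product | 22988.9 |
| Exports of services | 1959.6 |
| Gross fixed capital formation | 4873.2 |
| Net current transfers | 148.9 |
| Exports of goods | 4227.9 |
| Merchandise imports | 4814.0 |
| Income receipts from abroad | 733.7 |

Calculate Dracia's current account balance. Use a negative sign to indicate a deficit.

873.3

Goods balance = 4227.9 - 4814.0 = -586.1
Services balance = 1959.6 - 366.3 = 1593.3
Trade balance (goods + services) = -586.1 + 1593.3 = 1007.2
Net primary income = 733.7 - 1016.5 = -282.8
Net secondary income = 148.9
Current account = 1007.2 + (-282.8) + 148.9 = 873.3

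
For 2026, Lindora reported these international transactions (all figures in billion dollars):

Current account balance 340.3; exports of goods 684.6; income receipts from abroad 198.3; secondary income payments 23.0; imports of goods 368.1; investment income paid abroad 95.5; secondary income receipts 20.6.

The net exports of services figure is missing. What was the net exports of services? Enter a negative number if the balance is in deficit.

Current account = goods balance + services balance + net primary income + net secondary income
Sum of the known components = 416.9
Net exports of services = CA - (known components) = 340.3 - 416.9 = -76.6

-76.6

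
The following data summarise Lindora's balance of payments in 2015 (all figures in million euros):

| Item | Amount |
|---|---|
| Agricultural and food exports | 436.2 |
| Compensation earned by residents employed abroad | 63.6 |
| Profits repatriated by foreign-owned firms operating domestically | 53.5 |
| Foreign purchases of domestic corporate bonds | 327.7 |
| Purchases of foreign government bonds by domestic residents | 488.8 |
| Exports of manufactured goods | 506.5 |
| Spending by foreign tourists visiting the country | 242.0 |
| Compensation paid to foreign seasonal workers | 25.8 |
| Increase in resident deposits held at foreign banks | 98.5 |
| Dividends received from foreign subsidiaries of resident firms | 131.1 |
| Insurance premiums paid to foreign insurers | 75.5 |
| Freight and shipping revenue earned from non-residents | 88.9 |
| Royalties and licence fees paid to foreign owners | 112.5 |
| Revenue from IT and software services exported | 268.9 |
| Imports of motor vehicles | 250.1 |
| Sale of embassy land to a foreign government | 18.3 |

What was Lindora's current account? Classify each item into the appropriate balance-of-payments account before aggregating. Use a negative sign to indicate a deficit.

1219.8

Goods: 436.2 - 250.1 + 506.5 = 692.6
Services: -112.5 + 268.9 + 88.9 + 242.0 - 75.5 = 411.8
Primary income: 63.6 - 25.8 - 53.5 + 131.1 = 115.4
Current account = 692.6 + 411.8 + 115.4 = 1219.8
(Excluded from the current account — financial account: foreign purchases of domestic corporate bonds 327.7, purchases of foreign government bonds by domestic residents 488.8, increase in resident deposits held at foreign banks 98.5; capital account: sale of embassy land to a foreign government 18.3.)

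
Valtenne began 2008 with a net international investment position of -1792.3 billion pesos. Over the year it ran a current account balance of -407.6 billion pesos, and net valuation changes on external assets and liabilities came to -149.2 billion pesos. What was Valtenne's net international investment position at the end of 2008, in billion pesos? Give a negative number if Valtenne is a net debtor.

Change in NIIP = current account + net valuation change = -407.6 + (-149.2) = -556.8
End-of-year NIIP = -1792.3 + (-556.8) = -2349.1

-2349.1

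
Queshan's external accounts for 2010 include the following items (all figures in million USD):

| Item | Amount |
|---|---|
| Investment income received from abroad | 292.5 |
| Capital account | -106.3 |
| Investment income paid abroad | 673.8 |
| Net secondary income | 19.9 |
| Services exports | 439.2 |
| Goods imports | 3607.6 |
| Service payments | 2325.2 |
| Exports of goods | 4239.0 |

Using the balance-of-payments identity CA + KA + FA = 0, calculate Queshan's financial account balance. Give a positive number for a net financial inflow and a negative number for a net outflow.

1722.3

Goods balance = 4239.0 - 3607.6 = 631.4
Services balance = 439.2 - 2325.2 = -1886.0
Trade balance (goods + services) = 631.4 + (-1886.0) = -1254.6
Net primary income = 292.5 - 673.8 = -381.3
Net secondary income = 19.9
Current account = -1254.6 + (-381.3) + 19.9 = -1616.0
Financial account = -(-1616.0 + (-106.3)) = 1722.3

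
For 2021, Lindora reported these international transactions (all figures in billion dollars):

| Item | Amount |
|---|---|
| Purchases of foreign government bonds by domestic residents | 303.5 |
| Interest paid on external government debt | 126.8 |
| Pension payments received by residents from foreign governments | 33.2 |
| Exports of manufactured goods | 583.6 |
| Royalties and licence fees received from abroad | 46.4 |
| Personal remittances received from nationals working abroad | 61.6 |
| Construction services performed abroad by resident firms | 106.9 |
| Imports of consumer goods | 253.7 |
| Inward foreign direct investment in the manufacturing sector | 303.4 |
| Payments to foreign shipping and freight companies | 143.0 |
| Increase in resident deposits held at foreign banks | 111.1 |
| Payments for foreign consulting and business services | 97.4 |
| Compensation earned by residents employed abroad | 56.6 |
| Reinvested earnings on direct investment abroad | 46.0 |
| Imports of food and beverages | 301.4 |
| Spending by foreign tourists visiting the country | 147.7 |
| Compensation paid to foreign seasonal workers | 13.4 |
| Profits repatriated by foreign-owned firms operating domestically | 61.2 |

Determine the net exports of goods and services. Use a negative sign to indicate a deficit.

Goods: -301.4 - 253.7 + 583.6 = 28.5
Services: -143.0 - 97.4 + 46.4 + 147.7 + 106.9 = 60.6
Trade balance = 28.5 + 60.6 = 89.1
(Excluded from the trade balance — financial account: purchases of foreign government bonds by domestic residents 303.5, inward foreign direct investment in the manufacturing sector 303.4, increase in resident deposits held at foreign banks 111.1; primary income: interest paid on external government debt 126.8, compensation earned by residents employed abroad 56.6, reinvested earnings on direct investment abroad 46.0, compensation paid to foreign seasonal workers 13.4, profits repatriated by foreign-owned firms operating domestically 61.2; secondary income: pension payments received by residents from foreign governments 33.2, personal remittances received from nationals working abroad 61.6.)

89.1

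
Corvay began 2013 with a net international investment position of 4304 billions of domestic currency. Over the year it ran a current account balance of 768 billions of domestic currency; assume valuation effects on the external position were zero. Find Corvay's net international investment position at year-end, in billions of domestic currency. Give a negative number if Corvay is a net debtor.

5072

With no valuation effects, change in NIIP = current account = 768
End-of-year NIIP = 4304 + 768 = 5072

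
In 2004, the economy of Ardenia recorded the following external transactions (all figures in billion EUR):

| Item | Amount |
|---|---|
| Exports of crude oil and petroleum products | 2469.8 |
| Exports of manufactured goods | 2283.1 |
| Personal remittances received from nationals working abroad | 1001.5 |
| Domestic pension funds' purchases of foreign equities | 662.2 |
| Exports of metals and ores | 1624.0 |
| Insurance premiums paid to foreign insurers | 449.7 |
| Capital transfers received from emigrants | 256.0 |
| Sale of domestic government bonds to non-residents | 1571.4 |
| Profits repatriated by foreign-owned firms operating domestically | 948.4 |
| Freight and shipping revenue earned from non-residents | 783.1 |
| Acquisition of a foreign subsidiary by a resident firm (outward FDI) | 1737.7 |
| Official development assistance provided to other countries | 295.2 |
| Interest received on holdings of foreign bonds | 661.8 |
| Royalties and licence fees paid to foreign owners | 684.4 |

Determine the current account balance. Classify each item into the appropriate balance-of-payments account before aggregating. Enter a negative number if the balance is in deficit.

6445.6

Goods: 1624.0 + 2283.1 + 2469.8 = 6376.9
Services: -684.4 - 449.7 + 783.1 = -351.0
Primary income: -948.4 + 661.8 = -286.6
Secondary income: 1001.5 - 295.2 = 706.3
Current account = 6376.9 + (-351.0) + (-286.6) + 706.3 = 6445.6
(Excluded from the current account — financial account: domestic pension funds' purchases of foreign equities 662.2, sale of domestic government bonds to non-residents 1571.4, acquisition of a foreign subsidiary by a resident firm (outward FDI) 1737.7; capital account: capital transfers received from emigrants 256.0.)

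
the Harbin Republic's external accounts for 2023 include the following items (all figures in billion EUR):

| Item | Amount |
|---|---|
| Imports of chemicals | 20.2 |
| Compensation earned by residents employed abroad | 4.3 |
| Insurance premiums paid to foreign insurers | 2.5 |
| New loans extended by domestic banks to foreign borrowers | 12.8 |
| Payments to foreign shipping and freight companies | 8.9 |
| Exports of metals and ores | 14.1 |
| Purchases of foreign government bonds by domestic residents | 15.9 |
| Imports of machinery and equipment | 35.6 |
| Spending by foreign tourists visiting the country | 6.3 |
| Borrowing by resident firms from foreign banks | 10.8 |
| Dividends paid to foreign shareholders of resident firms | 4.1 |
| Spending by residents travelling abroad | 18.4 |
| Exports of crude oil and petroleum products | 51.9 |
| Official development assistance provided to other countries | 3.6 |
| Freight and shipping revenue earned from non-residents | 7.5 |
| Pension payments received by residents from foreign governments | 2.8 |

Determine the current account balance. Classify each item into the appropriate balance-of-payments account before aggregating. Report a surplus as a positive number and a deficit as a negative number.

-6.4

Goods: 51.9 + 14.1 - 20.2 - 35.6 = 10.2
Services: -18.4 - 2.5 + 7.5 + 6.3 - 8.9 = -16.0
Primary income: -4.1 + 4.3 = 0.2
Secondary income: -3.6 + 2.8 = -0.8
Current account = 10.2 + (-16.0) + 0.2 + (-0.8) = -6.4
(Excluded from the current account — financial account: new loans extended by domestic banks to foreign borrowers 12.8, purchases of foreign government bonds by domestic residents 15.9, borrowing by resident firms from foreign banks 10.8.)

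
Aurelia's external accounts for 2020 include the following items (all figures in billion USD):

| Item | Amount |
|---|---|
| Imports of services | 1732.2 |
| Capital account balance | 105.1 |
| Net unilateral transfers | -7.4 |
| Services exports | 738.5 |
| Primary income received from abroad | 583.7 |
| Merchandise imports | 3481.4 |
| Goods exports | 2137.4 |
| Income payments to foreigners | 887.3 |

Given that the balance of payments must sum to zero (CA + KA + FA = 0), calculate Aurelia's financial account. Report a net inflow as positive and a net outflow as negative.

Goods balance = 2137.4 - 3481.4 = -1344.0
Services balance = 738.5 - 1732.2 = -993.7
Trade balance (goods + services) = -1344.0 + (-993.7) = -2337.7
Net primary income = 583.7 - 887.3 = -303.6
Net secondary income = -7.4
Current account = -2337.7 + (-303.6) + (-7.4) = -2648.7
Financial account = -(-2648.7 + 105.1) = 2543.6

2543.6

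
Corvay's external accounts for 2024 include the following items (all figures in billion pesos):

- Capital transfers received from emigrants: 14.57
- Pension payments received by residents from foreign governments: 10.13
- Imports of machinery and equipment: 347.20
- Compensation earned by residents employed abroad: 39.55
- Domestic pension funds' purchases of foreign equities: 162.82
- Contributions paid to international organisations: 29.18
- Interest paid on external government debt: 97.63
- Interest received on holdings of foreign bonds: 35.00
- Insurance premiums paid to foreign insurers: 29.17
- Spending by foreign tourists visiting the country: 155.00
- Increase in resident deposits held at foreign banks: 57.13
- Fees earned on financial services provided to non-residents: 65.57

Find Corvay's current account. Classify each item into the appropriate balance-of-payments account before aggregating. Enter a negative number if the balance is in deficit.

-197.93

Goods: -347.20
Services: 155.00 + 65.57 - 29.17 = 191.40
Primary income: 35.00 - 97.63 + 39.55 = -23.08
Secondary income: -29.18 + 10.13 = -19.05
Current account = (-347.20) + 191.40 + (-23.08) + (-19.05) = -197.93
(Excluded from the current account — capital account: capital transfers received from emigrants 14.57; financial account: domestic pension funds' purchases of foreign equities 162.82, increase in resident deposits held at foreign banks 57.13.)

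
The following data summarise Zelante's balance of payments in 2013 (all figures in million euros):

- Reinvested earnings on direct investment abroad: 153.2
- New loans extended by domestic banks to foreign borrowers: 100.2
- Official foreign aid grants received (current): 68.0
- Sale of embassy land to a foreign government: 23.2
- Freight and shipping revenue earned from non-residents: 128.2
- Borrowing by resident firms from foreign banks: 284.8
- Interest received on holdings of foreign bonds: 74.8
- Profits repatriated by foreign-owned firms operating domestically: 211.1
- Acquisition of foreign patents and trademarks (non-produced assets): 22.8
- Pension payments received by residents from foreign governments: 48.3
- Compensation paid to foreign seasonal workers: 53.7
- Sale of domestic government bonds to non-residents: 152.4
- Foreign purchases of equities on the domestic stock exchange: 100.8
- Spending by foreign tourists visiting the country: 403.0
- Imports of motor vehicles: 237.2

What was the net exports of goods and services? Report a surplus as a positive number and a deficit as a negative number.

294.0

Goods: -237.2
Services: 403.0 + 128.2 = 531.2
Trade balance = -237.2 + 531.2 = 294.0
(Excluded from the trade balance — primary income: reinvested earnings on direct investment abroad 153.2, interest received on holdings of foreign bonds 74.8, profits repatriated by foreign-owned firms operating domestically 211.1, compensation paid to foreign seasonal workers 53.7; financial account: new loans extended by domestic banks to foreign borrowers 100.2, borrowing by resident firms from foreign banks 284.8, sale of domestic government bonds to non-residents 152.4, foreign purchases of equities on the domestic stock exchange 100.8; secondary income: official foreign aid grants received (current) 68.0, pension payments received by residents from foreign governments 48.3; capital account: sale of embassy land to a foreign government 23.2, acquisition of foreign patents and trademarks (non-produced assets) 22.8.)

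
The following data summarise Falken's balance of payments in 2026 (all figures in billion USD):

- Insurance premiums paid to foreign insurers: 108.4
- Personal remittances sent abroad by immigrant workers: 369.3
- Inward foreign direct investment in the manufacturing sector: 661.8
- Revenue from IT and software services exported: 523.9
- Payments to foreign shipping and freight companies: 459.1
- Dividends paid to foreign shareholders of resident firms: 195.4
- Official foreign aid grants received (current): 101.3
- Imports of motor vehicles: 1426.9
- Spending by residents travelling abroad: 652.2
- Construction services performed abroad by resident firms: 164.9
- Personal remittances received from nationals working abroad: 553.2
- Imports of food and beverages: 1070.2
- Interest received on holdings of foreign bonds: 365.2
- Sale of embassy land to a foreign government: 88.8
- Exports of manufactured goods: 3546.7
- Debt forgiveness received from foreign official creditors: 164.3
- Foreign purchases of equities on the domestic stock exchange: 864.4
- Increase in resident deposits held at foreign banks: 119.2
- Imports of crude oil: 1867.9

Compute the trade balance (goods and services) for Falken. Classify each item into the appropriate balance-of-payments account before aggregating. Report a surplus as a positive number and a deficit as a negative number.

-1349.2

Goods: -1070.2 - 1867.9 - 1426.9 + 3546.7 = -818.3
Services: -108.4 - 652.2 + 523.9 + 164.9 - 459.1 = -530.9
Trade balance = -818.3 + (-530.9) = -1349.2
(Excluded from the trade balance — secondary income: personal remittances sent abroad by immigrant workers 369.3, official foreign aid grants received (current) 101.3, personal remittances received from nationals working abroad 553.2; financial account: inward foreign direct investment in the manufacturing sector 661.8, foreign purchases of equities on the domestic stock exchange 864.4, increase in resident deposits held at foreign banks 119.2; primary income: dividends paid to foreign shareholders of resident firms 195.4, interest received on holdings of foreign bonds 365.2; capital account: sale of embassy land to a foreign government 88.8, debt forgiveness received from foreign official creditors 164.3.)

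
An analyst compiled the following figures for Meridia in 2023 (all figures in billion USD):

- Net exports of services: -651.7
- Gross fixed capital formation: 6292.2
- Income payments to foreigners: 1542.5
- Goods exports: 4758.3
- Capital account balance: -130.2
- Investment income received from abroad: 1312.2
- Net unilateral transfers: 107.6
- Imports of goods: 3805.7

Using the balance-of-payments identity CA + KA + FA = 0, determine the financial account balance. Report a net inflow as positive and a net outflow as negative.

Goods balance = 4758.3 - 3805.7 = 952.6
Services balance = -651.7
Trade balance (goods + services) = 952.6 + (-651.7) = 300.9
Net primary income = 1312.2 - 1542.5 = -230.3
Net secondary income = 107.6
Current account = 300.9 + (-230.3) + 107.6 = 178.2
Financial account = -(178.2 + (-130.2)) = -48.0

-48.0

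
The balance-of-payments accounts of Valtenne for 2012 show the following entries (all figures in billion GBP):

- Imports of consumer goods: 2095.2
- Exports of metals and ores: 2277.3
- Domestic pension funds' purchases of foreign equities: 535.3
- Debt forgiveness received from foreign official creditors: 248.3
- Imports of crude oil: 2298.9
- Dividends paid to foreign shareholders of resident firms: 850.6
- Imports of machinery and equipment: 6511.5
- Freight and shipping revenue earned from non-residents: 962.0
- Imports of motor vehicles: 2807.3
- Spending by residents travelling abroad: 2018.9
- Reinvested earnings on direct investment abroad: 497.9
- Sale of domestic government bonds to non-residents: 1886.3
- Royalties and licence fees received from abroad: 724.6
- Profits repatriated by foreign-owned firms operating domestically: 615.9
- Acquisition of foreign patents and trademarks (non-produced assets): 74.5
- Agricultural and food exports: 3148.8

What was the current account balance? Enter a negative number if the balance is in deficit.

-9587.7

Goods: 3148.8 - 6511.5 - 2807.3 - 2095.2 - 2298.9 + 2277.3 = -8286.8
Services: 962.0 - 2018.9 + 724.6 = -332.3
Primary income: 497.9 - 615.9 - 850.6 = -968.6
Current account = (-8286.8) + (-332.3) + (-968.6) = -9587.7
(Excluded from the current account — financial account: domestic pension funds' purchases of foreign equities 535.3, sale of domestic government bonds to non-residents 1886.3; capital account: debt forgiveness received from foreign official creditors 248.3, acquisition of foreign patents and trademarks (non-produced assets) 74.5.)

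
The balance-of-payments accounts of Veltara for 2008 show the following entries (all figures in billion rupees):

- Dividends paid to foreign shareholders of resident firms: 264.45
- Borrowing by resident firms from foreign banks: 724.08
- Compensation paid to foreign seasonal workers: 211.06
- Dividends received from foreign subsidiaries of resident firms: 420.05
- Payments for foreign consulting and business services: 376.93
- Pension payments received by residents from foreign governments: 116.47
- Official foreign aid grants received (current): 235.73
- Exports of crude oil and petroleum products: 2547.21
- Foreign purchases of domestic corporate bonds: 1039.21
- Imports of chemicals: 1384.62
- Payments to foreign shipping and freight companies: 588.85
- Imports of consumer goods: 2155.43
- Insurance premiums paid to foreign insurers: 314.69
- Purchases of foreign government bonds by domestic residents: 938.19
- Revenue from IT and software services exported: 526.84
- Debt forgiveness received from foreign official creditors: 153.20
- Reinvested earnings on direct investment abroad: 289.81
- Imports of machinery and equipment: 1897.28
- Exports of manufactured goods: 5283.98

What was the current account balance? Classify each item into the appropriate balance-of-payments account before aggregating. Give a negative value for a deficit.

2226.78

Goods: -1384.62 - 1897.28 + 5283.98 + 2547.21 - 2155.43 = 2393.86
Services: -376.93 + 526.84 - 588.85 - 314.69 = -753.63
Primary income: -264.45 + 289.81 + 420.05 - 211.06 = 234.35
Secondary income: 235.73 + 116.47 = 352.20
Current account = 2393.86 + (-753.63) + 234.35 + 352.20 = 2226.78
(Excluded from the current account — financial account: borrowing by resident firms from foreign banks 724.08, foreign purchases of domestic corporate bonds 1039.21, purchases of foreign government bonds by domestic residents 938.19; capital account: debt forgiveness received from foreign official creditors 153.20.)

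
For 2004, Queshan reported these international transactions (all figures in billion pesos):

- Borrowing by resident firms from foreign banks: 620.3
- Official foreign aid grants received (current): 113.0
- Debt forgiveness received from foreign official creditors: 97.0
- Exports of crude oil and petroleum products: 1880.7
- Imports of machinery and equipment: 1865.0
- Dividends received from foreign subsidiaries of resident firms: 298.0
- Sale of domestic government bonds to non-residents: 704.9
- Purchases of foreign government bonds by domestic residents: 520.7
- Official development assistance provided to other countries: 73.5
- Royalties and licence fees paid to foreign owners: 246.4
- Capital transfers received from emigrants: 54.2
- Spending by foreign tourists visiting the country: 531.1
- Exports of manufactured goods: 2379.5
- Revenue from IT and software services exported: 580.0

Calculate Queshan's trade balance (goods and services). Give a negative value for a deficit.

3259.9

Goods: -1865.0 + 1880.7 + 2379.5 = 2395.2
Services: 580.0 + 531.1 - 246.4 = 864.7
Trade balance = 2395.2 + 864.7 = 3259.9
(Excluded from the trade balance — financial account: borrowing by resident firms from foreign banks 620.3, sale of domestic government bonds to non-residents 704.9, purchases of foreign government bonds by domestic residents 520.7; secondary income: official foreign aid grants received (current) 113.0, official development assistance provided to other countries 73.5; capital account: debt forgiveness received from foreign official creditors 97.0, capital transfers received from emigrants 54.2; primary income: dividends received from foreign subsidiaries of resident firms 298.0.)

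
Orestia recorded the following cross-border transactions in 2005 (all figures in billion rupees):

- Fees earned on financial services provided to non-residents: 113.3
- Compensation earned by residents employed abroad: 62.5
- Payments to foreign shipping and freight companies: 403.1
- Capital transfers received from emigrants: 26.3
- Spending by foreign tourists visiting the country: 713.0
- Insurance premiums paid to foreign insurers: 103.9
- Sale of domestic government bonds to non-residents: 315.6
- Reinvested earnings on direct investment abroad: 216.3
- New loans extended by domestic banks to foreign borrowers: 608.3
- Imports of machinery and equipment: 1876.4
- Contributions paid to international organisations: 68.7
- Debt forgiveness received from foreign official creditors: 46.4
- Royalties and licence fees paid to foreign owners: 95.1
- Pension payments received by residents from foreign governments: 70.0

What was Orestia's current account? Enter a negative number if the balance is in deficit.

Goods: -1876.4
Services: -403.1 - 95.1 + 113.3 + 713.0 - 103.9 = 224.2
Primary income: 216.3 + 62.5 = 278.8
Secondary income: 70.0 - 68.7 = 1.3
Current account = (-1876.4) + 224.2 + 278.8 + 1.3 = -1372.1
(Excluded from the current account — capital account: capital transfers received from emigrants 26.3, debt forgiveness received from foreign official creditors 46.4; financial account: sale of domestic government bonds to non-residents 315.6, new loans extended by domestic banks to foreign borrowers 608.3.)

-1372.1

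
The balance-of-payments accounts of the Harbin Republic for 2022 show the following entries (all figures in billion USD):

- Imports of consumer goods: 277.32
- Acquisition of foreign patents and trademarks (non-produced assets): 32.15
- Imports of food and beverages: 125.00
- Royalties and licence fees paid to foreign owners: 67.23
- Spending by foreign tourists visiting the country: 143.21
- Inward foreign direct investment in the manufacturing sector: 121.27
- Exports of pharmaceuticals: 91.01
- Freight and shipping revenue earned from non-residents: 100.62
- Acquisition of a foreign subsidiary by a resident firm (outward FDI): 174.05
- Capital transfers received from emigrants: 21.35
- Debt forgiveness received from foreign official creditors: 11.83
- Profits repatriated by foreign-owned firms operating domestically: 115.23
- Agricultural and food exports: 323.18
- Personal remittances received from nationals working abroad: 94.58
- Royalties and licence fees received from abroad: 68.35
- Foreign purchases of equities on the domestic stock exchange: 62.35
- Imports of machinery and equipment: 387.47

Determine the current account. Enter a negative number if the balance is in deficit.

-151.30

Goods: 91.01 - 387.47 - 277.32 - 125.00 + 323.18 = -375.60
Services: 143.21 - 67.23 + 100.62 + 68.35 = 244.95
Primary income: -115.23
Secondary income: 94.58
Current account = (-375.60) + 244.95 + (-115.23) + 94.58 = -151.30
(Excluded from the current account — capital account: acquisition of foreign patents and trademarks (non-produced assets) 32.15, capital transfers received from emigrants 21.35, debt forgiveness received from foreign official creditors 11.83; financial account: inward foreign direct investment in the manufacturing sector 121.27, acquisition of a foreign subsidiary by a resident firm (outward FDI) 174.05, foreign purchases of equities on the domestic stock exchange 62.35.)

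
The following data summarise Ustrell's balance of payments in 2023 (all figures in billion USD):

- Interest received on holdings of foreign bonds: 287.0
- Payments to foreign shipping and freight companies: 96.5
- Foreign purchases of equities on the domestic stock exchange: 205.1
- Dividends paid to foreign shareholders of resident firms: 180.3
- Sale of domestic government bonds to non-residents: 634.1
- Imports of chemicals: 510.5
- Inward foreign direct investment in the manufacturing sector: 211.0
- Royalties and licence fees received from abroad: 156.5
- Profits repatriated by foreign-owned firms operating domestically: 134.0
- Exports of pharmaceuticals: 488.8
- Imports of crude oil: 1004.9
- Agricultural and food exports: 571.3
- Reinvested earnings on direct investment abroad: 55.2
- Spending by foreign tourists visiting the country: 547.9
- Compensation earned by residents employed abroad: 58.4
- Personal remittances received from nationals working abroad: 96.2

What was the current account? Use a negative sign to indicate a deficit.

Goods: 571.3 - 1004.9 + 488.8 - 510.5 = -455.3
Services: 156.5 + 547.9 - 96.5 = 607.9
Primary income: 287.0 - 180.3 - 134.0 + 58.4 + 55.2 = 86.3
Secondary income: 96.2
Current account = (-455.3) + 607.9 + 86.3 + 96.2 = 335.1
(Excluded from the current account — financial account: foreign purchases of equities on the domestic stock exchange 205.1, sale of domestic government bonds to non-residents 634.1, inward foreign direct investment in the manufacturing sector 211.0.)

335.1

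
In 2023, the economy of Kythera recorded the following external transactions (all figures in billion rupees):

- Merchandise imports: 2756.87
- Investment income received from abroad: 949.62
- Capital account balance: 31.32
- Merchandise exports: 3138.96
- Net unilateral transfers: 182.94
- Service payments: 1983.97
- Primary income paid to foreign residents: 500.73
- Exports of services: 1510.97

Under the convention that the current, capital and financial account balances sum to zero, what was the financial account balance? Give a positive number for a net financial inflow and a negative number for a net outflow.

-572.24

Goods balance = 3138.96 - 2756.87 = 382.09
Services balance = 1510.97 - 1983.97 = -473.00
Trade balance (goods + services) = 382.09 + (-473.00) = -90.91
Net primary income = 949.62 - 500.73 = 448.89
Net secondary income = 182.94
Current account = -90.91 + 448.89 + 182.94 = 540.92
Financial account = -(540.92 + 31.32) = -572.24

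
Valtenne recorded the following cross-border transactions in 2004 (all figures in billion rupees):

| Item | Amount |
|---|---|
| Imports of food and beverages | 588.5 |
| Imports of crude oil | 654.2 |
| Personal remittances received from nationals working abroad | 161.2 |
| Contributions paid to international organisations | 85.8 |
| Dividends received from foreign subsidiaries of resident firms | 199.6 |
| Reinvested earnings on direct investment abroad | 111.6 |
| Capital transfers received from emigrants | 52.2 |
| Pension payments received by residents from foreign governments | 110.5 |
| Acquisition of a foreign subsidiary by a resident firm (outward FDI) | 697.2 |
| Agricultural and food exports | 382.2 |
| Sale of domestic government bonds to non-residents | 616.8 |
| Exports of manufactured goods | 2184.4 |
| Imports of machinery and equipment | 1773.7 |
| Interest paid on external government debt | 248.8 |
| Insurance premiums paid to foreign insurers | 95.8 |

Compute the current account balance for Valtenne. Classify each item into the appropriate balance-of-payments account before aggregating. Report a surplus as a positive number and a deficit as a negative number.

-297.3

Goods: 382.2 - 1773.7 - 654.2 - 588.5 + 2184.4 = -449.8
Services: -95.8
Primary income: 199.6 - 248.8 + 111.6 = 62.4
Secondary income: 110.5 + 161.2 - 85.8 = 185.9
Current account = (-449.8) + (-95.8) + 62.4 + 185.9 = -297.3
(Excluded from the current account — capital account: capital transfers received from emigrants 52.2; financial account: acquisition of a foreign subsidiary by a resident firm (outward FDI) 697.2, sale of domestic government bonds to non-residents 616.8.)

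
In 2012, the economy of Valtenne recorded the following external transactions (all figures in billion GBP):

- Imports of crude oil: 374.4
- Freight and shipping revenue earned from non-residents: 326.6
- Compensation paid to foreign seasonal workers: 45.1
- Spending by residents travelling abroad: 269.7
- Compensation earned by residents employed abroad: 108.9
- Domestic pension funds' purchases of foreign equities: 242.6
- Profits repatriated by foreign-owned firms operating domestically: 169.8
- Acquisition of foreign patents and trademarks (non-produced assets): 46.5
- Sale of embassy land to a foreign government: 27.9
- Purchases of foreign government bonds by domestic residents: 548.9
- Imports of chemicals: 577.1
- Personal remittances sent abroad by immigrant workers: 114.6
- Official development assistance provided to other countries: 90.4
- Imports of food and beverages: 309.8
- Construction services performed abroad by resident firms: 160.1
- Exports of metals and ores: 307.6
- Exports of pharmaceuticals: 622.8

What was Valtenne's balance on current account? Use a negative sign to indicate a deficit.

Goods: -309.8 + 622.8 - 374.4 + 307.6 - 577.1 = -330.9
Services: -269.7 + 160.1 + 326.6 = 217.0
Primary income: -169.8 + 108.9 - 45.1 = -106.0
Secondary income: -90.4 - 114.6 = -205.0
Current account = (-330.9) + 217.0 + (-106.0) + (-205.0) = -424.9
(Excluded from the current account — financial account: domestic pension funds' purchases of foreign equities 242.6, purchases of foreign government bonds by domestic residents 548.9; capital account: acquisition of foreign patents and trademarks (non-produced assets) 46.5, sale of embassy land to a foreign government 27.9.)

-424.9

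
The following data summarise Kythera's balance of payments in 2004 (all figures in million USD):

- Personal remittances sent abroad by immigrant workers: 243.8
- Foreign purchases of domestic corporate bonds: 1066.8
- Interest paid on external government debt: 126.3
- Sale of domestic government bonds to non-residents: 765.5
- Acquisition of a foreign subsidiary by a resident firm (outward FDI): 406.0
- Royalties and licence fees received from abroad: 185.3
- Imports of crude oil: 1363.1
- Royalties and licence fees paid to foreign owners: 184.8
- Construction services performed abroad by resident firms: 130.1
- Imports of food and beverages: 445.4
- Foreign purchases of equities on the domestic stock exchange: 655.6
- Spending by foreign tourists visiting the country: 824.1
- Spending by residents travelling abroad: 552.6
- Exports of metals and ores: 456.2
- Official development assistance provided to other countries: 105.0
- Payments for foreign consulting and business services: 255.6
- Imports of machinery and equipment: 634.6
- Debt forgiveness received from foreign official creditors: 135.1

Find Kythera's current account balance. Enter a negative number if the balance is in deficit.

-2315.5

Goods: -634.6 - 445.4 - 1363.1 + 456.2 = -1986.9
Services: 130.1 + 185.3 + 824.1 - 255.6 - 184.8 - 552.6 = 146.5
Primary income: -126.3
Secondary income: -105.0 - 243.8 = -348.8
Current account = (-1986.9) + 146.5 + (-126.3) + (-348.8) = -2315.5
(Excluded from the current account — financial account: foreign purchases of domestic corporate bonds 1066.8, sale of domestic government bonds to non-residents 765.5, acquisition of a foreign subsidiary by a resident firm (outward FDI) 406.0, foreign purchases of equities on the domestic stock exchange 655.6; capital account: debt forgiveness received from foreign official creditors 135.1.)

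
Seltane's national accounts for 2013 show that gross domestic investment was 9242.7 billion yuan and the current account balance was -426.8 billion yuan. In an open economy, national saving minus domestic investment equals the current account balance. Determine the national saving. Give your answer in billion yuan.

S = I + CA = 9242.7 + (-426.8) = 8815.9

8815.9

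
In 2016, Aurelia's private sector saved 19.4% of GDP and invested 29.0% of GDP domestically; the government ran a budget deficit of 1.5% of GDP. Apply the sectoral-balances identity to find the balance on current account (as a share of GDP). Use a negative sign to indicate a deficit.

-11.1

By the sectoral-balances identity, CA = (S_private - I) + (T - G).
Private balance = 19.4 - 29.0 = -9.6
Government balance (T - G) = -1.5
CA = -9.6 + (-1.5) = -11.1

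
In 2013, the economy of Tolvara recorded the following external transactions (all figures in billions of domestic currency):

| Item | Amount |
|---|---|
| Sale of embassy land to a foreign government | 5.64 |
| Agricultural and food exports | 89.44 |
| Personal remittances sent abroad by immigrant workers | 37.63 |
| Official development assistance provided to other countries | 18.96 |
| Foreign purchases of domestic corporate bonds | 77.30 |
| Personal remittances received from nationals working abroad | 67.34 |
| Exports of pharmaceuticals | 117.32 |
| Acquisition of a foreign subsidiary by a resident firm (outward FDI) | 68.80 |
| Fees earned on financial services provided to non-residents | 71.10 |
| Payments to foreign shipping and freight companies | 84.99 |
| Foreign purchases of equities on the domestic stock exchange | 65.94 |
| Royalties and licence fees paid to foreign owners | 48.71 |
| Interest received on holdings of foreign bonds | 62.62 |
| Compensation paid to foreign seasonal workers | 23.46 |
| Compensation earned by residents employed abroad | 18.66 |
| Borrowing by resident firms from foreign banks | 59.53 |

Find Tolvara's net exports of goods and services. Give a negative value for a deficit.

144.16

Goods: 117.32 + 89.44 = 206.76
Services: -48.71 - 84.99 + 71.10 = -62.60
Trade balance = 206.76 + (-62.60) = 144.16
(Excluded from the trade balance — capital account: sale of embassy land to a foreign government 5.64; secondary income: personal remittances sent abroad by immigrant workers 37.63, official development assistance provided to other countries 18.96, personal remittances received from nationals working abroad 67.34; financial account: foreign purchases of domestic corporate bonds 77.30, acquisition of a foreign subsidiary by a resident firm (outward FDI) 68.80, foreign purchases of equities on the domestic stock exchange 65.94, borrowing by resident firms from foreign banks 59.53; primary income: interest received on holdings of foreign bonds 62.62, compensation paid to foreign seasonal workers 23.46, compensation earned by residents employed abroad 18.66.)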